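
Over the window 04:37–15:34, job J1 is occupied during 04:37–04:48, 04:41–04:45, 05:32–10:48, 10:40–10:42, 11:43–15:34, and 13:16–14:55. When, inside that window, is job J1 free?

04:48-05:32, 10:48-11:43

Covered (merged): 04:37-04:48, 05:32-10:48, 11:43-15:34.
Gaps within 04:37-15:34: 04:48-05:32, 10:48-11:43.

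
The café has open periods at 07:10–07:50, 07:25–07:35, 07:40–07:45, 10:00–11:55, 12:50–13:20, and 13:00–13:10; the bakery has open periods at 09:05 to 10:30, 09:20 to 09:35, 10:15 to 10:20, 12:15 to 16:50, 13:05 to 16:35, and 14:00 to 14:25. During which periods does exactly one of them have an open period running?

A, merged: 07:10-07:50, 10:00-11:55, 12:50-13:20.
B, merged: 09:05-10:30, 12:15-16:50.
Only in the first: 07:10-07:50, 10:30-11:55.
Only in the second: 09:05-10:00, 12:15-12:50, 13:20-16:50.
Together these are the periods covered by exactly one.

07:10-07:50, 09:05-10:00, 10:30-11:55, 12:15-12:50, 13:20-16:50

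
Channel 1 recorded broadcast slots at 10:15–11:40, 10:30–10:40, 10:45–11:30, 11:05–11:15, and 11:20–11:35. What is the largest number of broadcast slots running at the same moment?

Sweep endpoints in order; track running count of active intervals.
Peak of 3 reached at 11:05.

3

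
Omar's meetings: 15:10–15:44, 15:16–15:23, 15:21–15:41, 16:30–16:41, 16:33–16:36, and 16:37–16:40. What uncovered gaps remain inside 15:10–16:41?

The merged coverage is 15:10–15:44, 16:30–16:41.
Uncovered inside 15:10–16:41: 15:44–16:30.

15:44–16:30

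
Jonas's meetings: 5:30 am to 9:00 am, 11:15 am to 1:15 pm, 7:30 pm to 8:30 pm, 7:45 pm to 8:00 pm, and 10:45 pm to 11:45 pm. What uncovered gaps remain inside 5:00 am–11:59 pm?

5:00 am–5:30 am, 9:00 am–11:15 am, 1:15 pm–7:30 pm, 8:30 pm–10:45 pm, 11:45 pm–11:59 pm

The merged coverage is 5:30 am–9:00 am, 11:15 am–1:15 pm, 7:30 pm–8:30 pm, 10:45 pm–11:45 pm.
Uncovered inside 5:00 am–11:59 pm: 5:00 am–5:30 am, 9:00 am–11:15 am, 1:15 pm–7:30 pm, 8:30 pm–10:45 pm, 11:45 pm–11:59 pm.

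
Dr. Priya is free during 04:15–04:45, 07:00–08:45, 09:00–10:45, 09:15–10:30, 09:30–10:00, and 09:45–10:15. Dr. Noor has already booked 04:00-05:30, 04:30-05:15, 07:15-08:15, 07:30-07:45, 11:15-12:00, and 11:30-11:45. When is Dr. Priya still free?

A, merged: 04:15–04:45, 07:00–08:45, 09:00–10:45.
B, merged: 04:00–05:30, 07:15–08:15, 11:15–12:00.
04:15–04:45: entirely removed.
07:00–08:45 \ B = 07:00–07:15, 08:15–08:45.
09:00–10:45: nothing removed.

07:00–07:15, 08:15–08:45, 09:00–10:45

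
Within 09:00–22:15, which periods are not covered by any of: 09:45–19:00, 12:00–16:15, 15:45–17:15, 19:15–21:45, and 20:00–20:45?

After merging, the occupied span is 09:45-19:00, 19:15-21:45.
Uncovered inside 09:00-22:15: 09:00-09:45, 19:00-19:15, 21:45-22:15.

09:00-09:45, 19:00-19:15, 21:45-22:15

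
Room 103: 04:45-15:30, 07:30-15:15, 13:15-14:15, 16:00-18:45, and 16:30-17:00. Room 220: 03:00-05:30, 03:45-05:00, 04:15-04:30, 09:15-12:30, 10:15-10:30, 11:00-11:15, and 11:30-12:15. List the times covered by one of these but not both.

A, merged: 04:45–15:30, 16:00–18:45.
B, merged: 03:00–05:30, 09:15–12:30.
A \ B = 05:30–09:15, 12:30–15:30, 16:00–18:45.
B \ A = 03:00–04:45.
Union of the two gives the symmetric difference.

03:00–04:45, 05:30–09:15, 12:30–15:30, 16:00–18:45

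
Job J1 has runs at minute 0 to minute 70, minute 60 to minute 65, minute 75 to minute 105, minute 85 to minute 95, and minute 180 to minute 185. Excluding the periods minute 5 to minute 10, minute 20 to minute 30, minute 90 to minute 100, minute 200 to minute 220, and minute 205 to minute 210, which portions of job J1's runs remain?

Merge the first list: minute 0 to minute 70, minute 75 to minute 105, minute 180 to minute 185.
Merge the second list: minute 5 to minute 10, minute 20 to minute 30, minute 90 to minute 100, minute 200 to minute 220.
minute 0 to minute 70 \ B = minute 0 to minute 5, minute 10 to minute 20, minute 30 to minute 70.
minute 75 to minute 105 \ B = minute 75 to minute 90, minute 100 to minute 105.
minute 180 to minute 185: nothing removed.

minute 0 to minute 5, minute 10 to minute 20, minute 30 to minute 70, minute 75 to minute 90, minute 100 to minute 105, minute 180 to minute 185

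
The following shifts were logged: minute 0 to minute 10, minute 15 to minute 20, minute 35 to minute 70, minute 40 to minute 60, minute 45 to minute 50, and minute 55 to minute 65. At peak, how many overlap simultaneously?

Sweep endpoints in order; track running count of active intervals.
Peak of 3 reached at minute 45.

3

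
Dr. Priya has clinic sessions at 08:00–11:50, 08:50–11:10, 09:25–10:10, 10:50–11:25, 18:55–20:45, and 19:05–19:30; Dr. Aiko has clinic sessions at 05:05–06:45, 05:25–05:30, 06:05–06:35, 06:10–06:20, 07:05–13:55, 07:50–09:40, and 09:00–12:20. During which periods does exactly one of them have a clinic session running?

05:05-06:45, 07:05-08:00, 11:50-13:55, 18:55-20:45

A, merged: 08:00-11:50, 18:55-20:45.
B, merged: 05:05-06:45, 07:05-13:55.
A \ B = 18:55-20:45.
B \ A = 05:05-06:45, 07:05-08:00, 11:50-13:55.
Union of the two gives the symmetric difference.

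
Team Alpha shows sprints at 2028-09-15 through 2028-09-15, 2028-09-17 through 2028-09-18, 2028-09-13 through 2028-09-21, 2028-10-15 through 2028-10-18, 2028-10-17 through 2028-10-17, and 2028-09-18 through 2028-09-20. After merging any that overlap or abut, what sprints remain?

2028-09-13 through 2028-09-21, 2028-10-15 through 2028-10-18

Sort by start: 2028-09-13 through 2028-09-21, 2028-09-15 through 2028-09-15, 2028-09-17 through 2028-09-18, 2028-09-18 through 2028-09-20, 2028-10-15 through 2028-10-18, 2028-10-17 through 2028-10-17.
2028-09-15 through 2028-09-15 overlaps/touches 2028-09-13 through 2028-09-21 → extend to 2028-09-13 through 2028-09-21.
2028-09-17 through 2028-09-18 overlaps/touches 2028-09-13 through 2028-09-21 → extend to 2028-09-13 through 2028-09-21.
2028-09-18 through 2028-09-20 overlaps/touches 2028-09-13 through 2028-09-21 → extend to 2028-09-13 through 2028-09-21.
2028-10-15 through 2028-10-18 is disjoint → start new block.
2028-10-17 through 2028-10-17 overlaps/touches 2028-10-15 through 2028-10-18 → extend to 2028-10-15 through 2028-10-18.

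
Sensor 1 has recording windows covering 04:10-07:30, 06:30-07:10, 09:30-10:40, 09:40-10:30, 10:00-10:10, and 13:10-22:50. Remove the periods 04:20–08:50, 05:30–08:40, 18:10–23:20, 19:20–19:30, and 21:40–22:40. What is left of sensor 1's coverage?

Merge the first list: 04:10–07:30, 09:30–10:40, 13:10–22:50.
Merge the second list: 04:20–08:50, 18:10–23:20.
04:10–07:30 minus B → 04:10–04:20.
09:30–10:40: no B overlap → unchanged.
13:10–22:50 minus B → 13:10–18:10.

04:10–04:20, 09:30–10:40, 13:10–18:10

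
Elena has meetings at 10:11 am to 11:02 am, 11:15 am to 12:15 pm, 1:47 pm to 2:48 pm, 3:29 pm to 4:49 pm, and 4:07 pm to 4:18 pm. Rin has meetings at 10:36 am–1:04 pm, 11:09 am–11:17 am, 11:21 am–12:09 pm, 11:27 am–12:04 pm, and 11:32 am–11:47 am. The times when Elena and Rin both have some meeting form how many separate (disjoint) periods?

2

First set merges to 10:11 am–11:02 am, 11:15 am–12:15 pm, 1:47 pm–2:48 pm, 3:29 pm–4:49 pm.
Second set merges to 10:36 am–1:04 pm.
A ∩ B = 10:36 am–11:02 am, 11:15 am–12:15 pm.
That is 2 disjoint pieces.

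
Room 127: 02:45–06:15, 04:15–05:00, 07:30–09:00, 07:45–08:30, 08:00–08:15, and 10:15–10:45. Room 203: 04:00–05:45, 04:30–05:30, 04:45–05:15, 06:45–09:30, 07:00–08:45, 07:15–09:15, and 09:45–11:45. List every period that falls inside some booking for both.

04:00-05:45, 07:30-09:00, 10:15-10:45

First set merges to 02:45-06:15, 07:30-09:00, 10:15-10:45.
Second set merges to 04:00-05:45, 06:45-09:30, 09:45-11:45.
02:45-06:15 meets the second set on 04:00-05:45.
07:30-09:00 meets the second set on 07:30-09:00.
10:15-10:45 meets the second set on 10:15-10:45.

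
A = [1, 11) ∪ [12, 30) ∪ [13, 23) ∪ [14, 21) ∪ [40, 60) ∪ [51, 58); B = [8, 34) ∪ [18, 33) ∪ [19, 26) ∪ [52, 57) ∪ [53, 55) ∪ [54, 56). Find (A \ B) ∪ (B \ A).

A, merged: [1, 11), [12, 30), [40, 60).
B, merged: [8, 34), [52, 57).
Only in the first: [1, 8), [40, 52), [57, 60).
Only in the second: [11, 12), [30, 34).
Together these are the periods covered by exactly one.

[1, 8) ∪ [11, 12) ∪ [30, 34) ∪ [40, 52) ∪ [57, 60)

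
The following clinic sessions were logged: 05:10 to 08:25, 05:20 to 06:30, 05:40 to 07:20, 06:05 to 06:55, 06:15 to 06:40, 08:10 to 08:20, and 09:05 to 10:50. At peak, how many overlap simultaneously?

5

At 06:15, 5 of the intervals are simultaneously active.
No point has more.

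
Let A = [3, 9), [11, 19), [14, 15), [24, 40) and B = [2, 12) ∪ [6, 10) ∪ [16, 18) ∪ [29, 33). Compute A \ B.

[12, 16) ∪ [18, 19) ∪ [24, 29) ∪ [33, 40)

Merge the first list: [3, 9), [11, 19), [24, 40).
Merge the second list: [2, 12), [16, 18), [29, 33).
[3, 9) lies entirely inside B → drops out.
[11, 19) with B removed leaves [12, 16), [18, 19).
[24, 40) with B removed leaves [24, 29), [33, 40).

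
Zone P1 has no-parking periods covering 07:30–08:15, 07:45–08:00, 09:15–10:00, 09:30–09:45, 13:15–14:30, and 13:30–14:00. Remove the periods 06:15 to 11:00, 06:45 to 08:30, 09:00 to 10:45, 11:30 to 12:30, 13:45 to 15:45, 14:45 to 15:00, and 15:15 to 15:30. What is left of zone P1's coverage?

13:15-13:45

A, merged: 07:30-08:15, 09:15-10:00, 13:15-14:30.
B, merged: 06:15-11:00, 11:30-12:30, 13:45-15:45.
07:30-08:15 lies entirely inside B → drops out.
09:15-10:00 lies entirely inside B → drops out.
13:15-14:30 with B removed leaves 13:15-13:45.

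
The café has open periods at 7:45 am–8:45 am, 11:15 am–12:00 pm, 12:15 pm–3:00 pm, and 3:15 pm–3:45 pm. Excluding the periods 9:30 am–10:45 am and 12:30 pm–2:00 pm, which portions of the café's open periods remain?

7:45 am–8:45 am: no B overlap → unchanged.
11:15 am–12:00 pm: no B overlap → unchanged.
12:15 pm–3:00 pm minus B → 12:15 pm–12:30 pm, 2:00 pm–3:00 pm.
3:15 pm–3:45 pm: no B overlap → unchanged.

7:45 am–8:45 am, 11:15 am–12:00 pm, 12:15 pm–12:30 pm, 2:00 pm–3:00 pm, 3:15 pm–3:45 pm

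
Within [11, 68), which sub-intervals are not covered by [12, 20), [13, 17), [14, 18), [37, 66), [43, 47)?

[11, 12) ∪ [20, 37) ∪ [66, 68)

Covered (merged): [12, 20), [37, 66).
Gaps within [11, 68): [11, 12), [20, 37), [66, 68).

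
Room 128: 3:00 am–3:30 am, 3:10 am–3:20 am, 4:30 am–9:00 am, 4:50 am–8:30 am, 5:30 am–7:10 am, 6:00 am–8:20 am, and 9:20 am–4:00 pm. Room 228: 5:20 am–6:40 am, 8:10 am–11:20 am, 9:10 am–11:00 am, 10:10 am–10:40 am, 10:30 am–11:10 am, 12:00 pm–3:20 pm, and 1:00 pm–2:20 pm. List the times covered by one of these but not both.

Merge the first list: 3:00 am–3:30 am, 4:30 am–9:00 am, 9:20 am–4:00 pm.
Merge the second list: 5:20 am–6:40 am, 8:10 am–11:20 am, 12:00 pm–3:20 pm.
A \ B = 3:00 am–3:30 am, 4:30 am–5:20 am, 6:40 am–8:10 am, 11:20 am–12:00 pm, 3:20 pm–4:00 pm.
B \ A = 9:00 am–9:20 am.
Union of the two gives the symmetric difference.

3:00 am–3:30 am, 4:30 am–5:20 am, 6:40 am–8:10 am, 9:00 am–9:20 am, 11:20 am–12:00 pm, 3:20 pm–4:00 pm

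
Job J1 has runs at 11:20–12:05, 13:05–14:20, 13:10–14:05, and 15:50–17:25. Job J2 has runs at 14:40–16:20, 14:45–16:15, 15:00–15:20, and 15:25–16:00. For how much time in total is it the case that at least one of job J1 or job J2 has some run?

4 h 45 min

First set merges to 11:20-12:05, 13:05-14:20, 15:50-17:25.
Second set merges to 14:40-16:20.
A ∪ B = 11:20-12:05, 13:05-14:20, 14:40-17:25.
Total: 45 min + 1 h 15 min + 2 h 45 min = 4 h 45 min.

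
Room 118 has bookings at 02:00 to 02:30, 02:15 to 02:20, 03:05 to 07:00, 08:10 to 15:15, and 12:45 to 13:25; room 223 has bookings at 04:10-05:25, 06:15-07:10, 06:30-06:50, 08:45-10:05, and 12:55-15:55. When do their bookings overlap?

04:10-05:25, 06:15-07:00, 08:45-10:05, 12:55-15:15

A, merged: 02:00-02:30, 03:05-07:00, 08:10-15:15.
B, merged: 04:10-05:25, 06:15-07:10, 08:45-10:05, 12:55-15:55.
02:00-02:30 meets no B interval.
03:05-07:00 ∩ B → 04:10-05:25, 06:15-07:00.
08:10-15:15 ∩ B → 08:45-10:05, 12:55-15:15.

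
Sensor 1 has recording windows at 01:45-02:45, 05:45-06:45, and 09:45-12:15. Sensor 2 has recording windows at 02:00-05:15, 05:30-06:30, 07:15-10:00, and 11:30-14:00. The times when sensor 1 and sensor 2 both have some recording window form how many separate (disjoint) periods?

4

A ∩ B = 02:00-02:45, 05:45-06:30, 09:45-10:00, 11:30-12:15.
That is 4 disjoint pieces.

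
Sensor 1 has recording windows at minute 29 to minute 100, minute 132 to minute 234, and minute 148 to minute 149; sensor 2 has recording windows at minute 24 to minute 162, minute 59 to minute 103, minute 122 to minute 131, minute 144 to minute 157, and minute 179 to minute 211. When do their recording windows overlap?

minute 29 to minute 100, minute 132 to minute 162, minute 179 to minute 211

A, merged: minute 29 to minute 100, minute 132 to minute 234.
B, merged: minute 24 to minute 162, minute 179 to minute 211.
minute 29 to minute 100 ∩ B → minute 29 to minute 100.
minute 132 to minute 234 ∩ B → minute 132 to minute 162, minute 179 to minute 211.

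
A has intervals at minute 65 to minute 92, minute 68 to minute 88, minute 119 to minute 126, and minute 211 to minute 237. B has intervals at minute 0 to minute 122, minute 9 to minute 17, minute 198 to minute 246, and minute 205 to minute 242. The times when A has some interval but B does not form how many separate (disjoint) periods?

Merge the first list: minute 65 to minute 92, minute 119 to minute 126, minute 211 to minute 237.
Merge the second list: minute 0 to minute 122, minute 198 to minute 246.
A \ B = minute 122 to minute 126.
That is 1 disjoint piece.

1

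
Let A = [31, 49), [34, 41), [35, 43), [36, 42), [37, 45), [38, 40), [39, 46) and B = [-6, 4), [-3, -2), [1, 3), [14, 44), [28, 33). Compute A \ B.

A, merged: [31, 49).
B, merged: [-6, 4), [14, 44).
[31, 49) \ B = [44, 49).

[44, 49)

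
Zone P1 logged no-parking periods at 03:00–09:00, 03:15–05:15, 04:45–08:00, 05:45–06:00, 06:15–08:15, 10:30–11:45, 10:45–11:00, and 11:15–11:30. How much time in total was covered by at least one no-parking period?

Merged: 03:00–09:00, 10:30–11:45.
Lengths: 6 h + 1 h 15 min = 7 h 15 min.

7 h 15 min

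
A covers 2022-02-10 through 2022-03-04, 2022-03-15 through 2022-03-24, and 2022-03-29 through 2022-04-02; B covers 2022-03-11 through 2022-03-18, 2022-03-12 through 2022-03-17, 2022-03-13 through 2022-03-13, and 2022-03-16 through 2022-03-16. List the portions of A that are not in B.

Merge the second list: 2022-03-11 through 2022-03-18.
2022-02-10 through 2022-03-04: nothing removed.
2022-03-15 through 2022-03-24 \ B = 2022-03-19 through 2022-03-24.
2022-03-29 through 2022-04-02: nothing removed.

2022-02-10 through 2022-03-04, 2022-03-19 through 2022-03-24, 2022-03-29 through 2022-04-02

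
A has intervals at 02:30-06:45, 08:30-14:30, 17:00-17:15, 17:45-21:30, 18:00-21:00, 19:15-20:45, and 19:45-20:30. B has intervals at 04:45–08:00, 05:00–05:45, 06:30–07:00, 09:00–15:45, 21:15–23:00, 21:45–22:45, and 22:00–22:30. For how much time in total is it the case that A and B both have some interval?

Merge the first list: 02:30–06:45, 08:30–14:30, 17:00–17:15, 17:45–21:30.
Merge the second list: 04:45–08:00, 09:00–15:45, 21:15–23:00.
A ∩ B = 04:45–06:45, 09:00–14:30, 21:15–21:30.
Total: 2 h + 5 h 30 min + 15 min = 7 h 45 min.

7 h 45 min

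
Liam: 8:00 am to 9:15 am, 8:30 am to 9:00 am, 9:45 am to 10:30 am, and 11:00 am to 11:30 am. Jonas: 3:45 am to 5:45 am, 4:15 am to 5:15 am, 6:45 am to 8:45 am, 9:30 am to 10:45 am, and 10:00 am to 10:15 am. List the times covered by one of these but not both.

3:45 am–5:45 am, 6:45 am–8:00 am, 8:45 am–9:15 am, 9:30 am–9:45 am, 10:30 am–10:45 am, 11:00 am–11:30 am

Merge the first list: 8:00 am–9:15 am, 9:45 am–10:30 am, 11:00 am–11:30 am.
Merge the second list: 3:45 am–5:45 am, 6:45 am–8:45 am, 9:30 am–10:45 am.
Only in the first: 8:45 am–9:15 am, 11:00 am–11:30 am.
Only in the second: 3:45 am–5:45 am, 6:45 am–8:00 am, 9:30 am–9:45 am, 10:30 am–10:45 am.
Together these are the periods covered by exactly one.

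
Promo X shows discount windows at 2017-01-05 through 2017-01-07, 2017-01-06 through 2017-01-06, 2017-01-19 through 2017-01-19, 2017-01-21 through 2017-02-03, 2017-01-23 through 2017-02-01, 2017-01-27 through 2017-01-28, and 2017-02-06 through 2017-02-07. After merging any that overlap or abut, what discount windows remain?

2017-01-06 through 2017-01-06 overlaps/touches 2017-01-05 through 2017-01-07 → extend to 2017-01-05 through 2017-01-07.
2017-01-19 through 2017-01-19 is disjoint → start new block.
2017-01-21 through 2017-02-03 is disjoint → start new block.
2017-01-23 through 2017-02-01 overlaps/touches 2017-01-21 through 2017-02-03 → extend to 2017-01-21 through 2017-02-03.
2017-01-27 through 2017-01-28 overlaps/touches 2017-01-21 through 2017-02-03 → extend to 2017-01-21 through 2017-02-03.
2017-02-06 through 2017-02-07 is disjoint → start new block.

2017-01-05 through 2017-01-07, 2017-01-19 through 2017-01-19, 2017-01-21 through 2017-02-03, 2017-02-06 through 2017-02-07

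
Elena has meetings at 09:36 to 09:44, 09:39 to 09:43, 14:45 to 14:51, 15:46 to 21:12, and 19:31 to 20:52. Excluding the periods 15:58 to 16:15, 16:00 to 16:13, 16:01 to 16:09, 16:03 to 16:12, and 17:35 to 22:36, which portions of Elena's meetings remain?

First set merges to 09:36-09:44, 14:45-14:51, 15:46-21:12.
Second set merges to 15:58-16:15, 17:35-22:36.
09:36-09:44 is untouched.
14:45-14:51 is untouched.
15:46-21:12 with B removed leaves 15:46-15:58, 16:15-17:35.

09:36-09:44, 14:45-14:51, 15:46-15:58, 16:15-17:35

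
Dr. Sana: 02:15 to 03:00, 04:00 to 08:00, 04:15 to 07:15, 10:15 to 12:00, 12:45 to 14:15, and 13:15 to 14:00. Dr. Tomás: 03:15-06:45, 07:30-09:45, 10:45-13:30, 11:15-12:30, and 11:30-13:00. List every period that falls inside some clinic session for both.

A, merged: 02:15–03:00, 04:00–08:00, 10:15–12:00, 12:45–14:15.
B, merged: 03:15–06:45, 07:30–09:45, 10:45–13:30.
02:15–03:00 meets no B interval.
04:00–08:00 ∩ B → 04:00–06:45, 07:30–08:00.
10:15–12:00 ∩ B → 10:45–12:00.
12:45–14:15 ∩ B → 12:45–13:30.

04:00–06:45, 07:30–08:00, 10:45–12:00, 12:45–13:30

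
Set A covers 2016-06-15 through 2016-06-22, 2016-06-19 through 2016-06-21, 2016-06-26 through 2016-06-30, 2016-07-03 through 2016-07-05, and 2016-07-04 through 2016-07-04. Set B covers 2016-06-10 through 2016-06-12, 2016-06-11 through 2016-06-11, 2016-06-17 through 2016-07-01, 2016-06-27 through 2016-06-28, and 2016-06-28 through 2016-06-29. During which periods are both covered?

First set merges to 2016-06-15 through 2016-06-22, 2016-06-26 through 2016-06-30, 2016-07-03 through 2016-07-05.
Second set merges to 2016-06-10 through 2016-06-12, 2016-06-17 through 2016-07-01.
2016-06-15 through 2016-06-22 ∩ B → 2016-06-17 through 2016-06-22.
2016-06-26 through 2016-06-30 ∩ B → 2016-06-26 through 2016-06-30.
2016-07-03 through 2016-07-05 meets no B interval.

2016-06-17 through 2016-06-22, 2016-06-26 through 2016-06-30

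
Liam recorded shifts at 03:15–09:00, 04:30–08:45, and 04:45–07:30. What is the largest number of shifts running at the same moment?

3

Sweep endpoints in order; track running count of active intervals.
Peak of 3 reached at 04:45.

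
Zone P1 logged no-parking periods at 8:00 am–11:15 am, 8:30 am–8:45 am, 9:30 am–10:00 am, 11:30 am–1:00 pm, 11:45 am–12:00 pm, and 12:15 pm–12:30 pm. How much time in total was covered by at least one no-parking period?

4 h 45 min

Merged: 8:00 am–11:15 am, 11:30 am–1:00 pm.
Lengths: 3 h 15 min + 1 h 30 min = 4 h 45 min.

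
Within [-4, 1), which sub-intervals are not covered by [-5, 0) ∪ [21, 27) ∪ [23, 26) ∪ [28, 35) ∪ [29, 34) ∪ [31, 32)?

[0, 1)

The merged coverage is [-5, 0), [21, 27), [28, 35).
Gaps within [-4, 1): [0, 1).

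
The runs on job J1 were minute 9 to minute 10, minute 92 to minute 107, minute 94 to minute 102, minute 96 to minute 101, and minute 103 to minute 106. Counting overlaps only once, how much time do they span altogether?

16 minutes

Merged: minute 9 to minute 10, minute 92 to minute 107.
Lengths: 1 minute + 15 minutes = 16 minutes.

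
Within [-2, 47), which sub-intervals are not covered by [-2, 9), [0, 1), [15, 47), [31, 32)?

The merged coverage is [-2, 9), [15, 47).
Complement within [-2, 47): [9, 15).

[9, 15)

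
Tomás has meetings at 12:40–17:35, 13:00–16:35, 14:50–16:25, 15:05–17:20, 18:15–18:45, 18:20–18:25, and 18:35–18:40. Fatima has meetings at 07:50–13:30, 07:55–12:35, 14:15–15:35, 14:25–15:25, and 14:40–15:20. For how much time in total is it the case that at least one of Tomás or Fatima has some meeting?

First set merges to 12:40–17:35, 18:15–18:45.
Second set merges to 07:50–13:30, 14:15–15:35.
A ∪ B = 07:50–17:35, 18:15–18:45.
Total: 9 h 45 min + 30 min = 10 h 15 min.

10 h 15 min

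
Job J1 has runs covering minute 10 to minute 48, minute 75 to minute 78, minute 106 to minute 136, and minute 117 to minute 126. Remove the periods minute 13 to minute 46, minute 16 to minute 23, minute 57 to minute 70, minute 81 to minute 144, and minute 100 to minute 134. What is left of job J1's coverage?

minute 10 to minute 13, minute 46 to minute 48, minute 75 to minute 78

First set merges to minute 10 to minute 48, minute 75 to minute 78, minute 106 to minute 136.
Second set merges to minute 13 to minute 46, minute 57 to minute 70, minute 81 to minute 144.
minute 10 to minute 48 with B removed leaves minute 10 to minute 13, minute 46 to minute 48.
minute 75 to minute 78 is untouched.
minute 106 to minute 136 lies entirely inside B → drops out.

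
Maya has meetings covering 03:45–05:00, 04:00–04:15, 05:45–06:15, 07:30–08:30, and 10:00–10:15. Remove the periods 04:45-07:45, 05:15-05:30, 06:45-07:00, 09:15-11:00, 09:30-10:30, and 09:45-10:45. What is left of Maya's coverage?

First set merges to 03:45–05:00, 05:45–06:15, 07:30–08:30, 10:00–10:15.
Second set merges to 04:45–07:45, 09:15–11:00.
03:45–05:00 \ B = 03:45–04:45.
05:45–06:15: entirely removed.
07:30–08:30 \ B = 07:45–08:30.
10:00–10:15: entirely removed.

03:45–04:45, 07:45–08:30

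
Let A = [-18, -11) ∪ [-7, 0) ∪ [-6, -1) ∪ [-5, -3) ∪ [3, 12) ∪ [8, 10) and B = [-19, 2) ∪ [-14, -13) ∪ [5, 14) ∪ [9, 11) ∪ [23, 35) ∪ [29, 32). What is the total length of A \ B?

2

First set merges to [-18, -11), [-7, 0), [3, 12).
Second set merges to [-19, 2), [5, 14), [23, 35).
A \ B = [3, 5).
Total: 2.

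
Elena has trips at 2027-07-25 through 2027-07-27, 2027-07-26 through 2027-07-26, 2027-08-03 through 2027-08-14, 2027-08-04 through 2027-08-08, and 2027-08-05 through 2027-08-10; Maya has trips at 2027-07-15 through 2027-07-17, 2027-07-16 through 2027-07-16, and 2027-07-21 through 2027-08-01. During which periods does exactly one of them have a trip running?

Merge the first list: 2027-07-25 through 2027-07-27, 2027-08-03 through 2027-08-14.
Merge the second list: 2027-07-15 through 2027-07-17, 2027-07-21 through 2027-08-01.
A but not B: 2027-08-03 through 2027-08-14.
B but not A: 2027-07-15 through 2027-07-17, 2027-07-21 through 2027-07-24, 2027-07-28 through 2027-08-01.
Combining gives A △ B.

2027-07-15 through 2027-07-17, 2027-07-21 through 2027-07-24, 2027-07-28 through 2027-08-01, 2027-08-03 through 2027-08-14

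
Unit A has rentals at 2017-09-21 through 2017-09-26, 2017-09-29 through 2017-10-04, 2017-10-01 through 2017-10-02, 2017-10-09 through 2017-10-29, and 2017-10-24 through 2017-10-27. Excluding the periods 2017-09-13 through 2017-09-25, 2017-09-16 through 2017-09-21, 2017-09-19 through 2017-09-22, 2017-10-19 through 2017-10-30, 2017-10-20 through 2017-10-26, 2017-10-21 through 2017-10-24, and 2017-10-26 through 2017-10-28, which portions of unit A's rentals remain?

2017-09-26 through 2017-09-26, 2017-09-29 through 2017-10-04, 2017-10-09 through 2017-10-18

First set merges to 2017-09-21 through 2017-09-26, 2017-09-29 through 2017-10-04, 2017-10-09 through 2017-10-29.
Second set merges to 2017-09-13 through 2017-09-25, 2017-10-19 through 2017-10-30.
2017-09-21 through 2017-09-26 with B removed leaves 2017-09-26 through 2017-09-26.
2017-09-29 through 2017-10-04 is untouched.
2017-10-09 through 2017-10-29 with B removed leaves 2017-10-09 through 2017-10-18.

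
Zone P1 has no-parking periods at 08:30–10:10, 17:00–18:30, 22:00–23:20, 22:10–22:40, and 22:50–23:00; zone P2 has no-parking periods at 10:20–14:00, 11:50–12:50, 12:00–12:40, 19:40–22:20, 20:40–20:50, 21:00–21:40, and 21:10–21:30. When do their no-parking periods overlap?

A, merged: 08:30–10:10, 17:00–18:30, 22:00–23:20.
B, merged: 10:20–14:00, 19:40–22:20.
08:30–10:10 falls entirely outside B.
17:00–18:30 falls entirely outside B.
22:00–23:20 overlaps B on 22:00–22:20.

22:00–22:20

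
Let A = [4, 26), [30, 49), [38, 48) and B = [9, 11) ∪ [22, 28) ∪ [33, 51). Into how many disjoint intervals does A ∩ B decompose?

A, merged: [4, 26), [30, 49).
A ∩ B = [9, 11), [22, 26), [33, 49).
That is 3 disjoint pieces.

3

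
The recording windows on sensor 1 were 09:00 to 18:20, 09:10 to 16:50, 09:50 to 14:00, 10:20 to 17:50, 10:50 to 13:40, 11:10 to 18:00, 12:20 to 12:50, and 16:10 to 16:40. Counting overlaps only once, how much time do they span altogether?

Merged: 09:00–18:20.
Length: 9 h 20 min.

9 h 20 min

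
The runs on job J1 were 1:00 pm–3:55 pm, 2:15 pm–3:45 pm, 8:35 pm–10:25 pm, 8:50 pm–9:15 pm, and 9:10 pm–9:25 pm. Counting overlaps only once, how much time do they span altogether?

4 h 45 min

Merged: 1:00 pm-3:55 pm, 8:35 pm-10:25 pm.
Lengths: 2 h 55 min + 1 h 50 min = 4 h 45 min.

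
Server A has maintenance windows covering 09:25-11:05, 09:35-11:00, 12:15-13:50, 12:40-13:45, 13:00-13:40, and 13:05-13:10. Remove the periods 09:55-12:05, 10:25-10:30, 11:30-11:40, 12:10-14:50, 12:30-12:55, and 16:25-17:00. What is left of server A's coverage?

09:25–09:55

First set merges to 09:25–11:05, 12:15–13:50.
Second set merges to 09:55–12:05, 12:10–14:50, 16:25–17:00.
09:25–11:05 minus B → 09:25–09:55.
12:15–13:50: fully covered by B → removed.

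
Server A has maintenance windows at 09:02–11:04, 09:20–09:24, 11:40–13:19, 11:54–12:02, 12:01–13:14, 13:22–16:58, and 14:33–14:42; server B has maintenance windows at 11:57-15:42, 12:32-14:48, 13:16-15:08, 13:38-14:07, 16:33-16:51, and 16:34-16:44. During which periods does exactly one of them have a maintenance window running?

09:02–11:04, 11:40–11:57, 13:19–13:22, 15:42–16:33, 16:51–16:58

A, merged: 09:02–11:04, 11:40–13:19, 13:22–16:58.
B, merged: 11:57–15:42, 16:33–16:51.
A \ B = 09:02–11:04, 11:40–11:57, 15:42–16:33, 16:51–16:58.
B \ A = 13:19–13:22.
Union of the two gives the symmetric difference.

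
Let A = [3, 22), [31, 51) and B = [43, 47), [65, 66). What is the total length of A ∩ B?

A ∩ B = [43, 47).
Total: 4.

4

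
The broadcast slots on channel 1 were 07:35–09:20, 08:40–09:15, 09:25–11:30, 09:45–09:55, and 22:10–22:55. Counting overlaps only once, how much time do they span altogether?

4 h 35 min

Merged: 07:35–09:20, 09:25–11:30, 22:10–22:55.
Lengths: 1 h 45 min + 2 h 5 min + 45 min = 4 h 35 min.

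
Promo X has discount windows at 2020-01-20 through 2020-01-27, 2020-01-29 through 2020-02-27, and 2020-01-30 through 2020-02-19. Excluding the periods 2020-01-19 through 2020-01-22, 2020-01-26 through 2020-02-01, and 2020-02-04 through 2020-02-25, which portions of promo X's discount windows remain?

A, merged: 2020-01-20 through 2020-01-27, 2020-01-29 through 2020-02-27.
2020-01-20 through 2020-01-27 minus B → 2020-01-23 through 2020-01-25.
2020-01-29 through 2020-02-27 minus B → 2020-02-02 through 2020-02-03, 2020-02-26 through 2020-02-27.

2020-01-23 through 2020-01-25, 2020-02-02 through 2020-02-03, 2020-02-26 through 2020-02-27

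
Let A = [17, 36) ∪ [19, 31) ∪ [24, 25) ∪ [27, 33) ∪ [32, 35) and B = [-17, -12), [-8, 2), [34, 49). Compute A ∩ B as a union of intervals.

[34, 36)

First set merges to [17, 36).
[17, 36) meets the second set on [34, 36).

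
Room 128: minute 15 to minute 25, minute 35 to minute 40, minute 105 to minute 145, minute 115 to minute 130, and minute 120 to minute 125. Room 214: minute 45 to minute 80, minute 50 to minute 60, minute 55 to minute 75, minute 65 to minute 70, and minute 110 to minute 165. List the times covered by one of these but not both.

First set merges to minute 15 to minute 25, minute 35 to minute 40, minute 105 to minute 145.
Second set merges to minute 45 to minute 80, minute 110 to minute 165.
Only in the first: minute 15 to minute 25, minute 35 to minute 40, minute 105 to minute 110.
Only in the second: minute 45 to minute 80, minute 145 to minute 165.
Together these are the periods covered by exactly one.

minute 15 to minute 25, minute 35 to minute 40, minute 45 to minute 80, minute 105 to minute 110, minute 145 to minute 165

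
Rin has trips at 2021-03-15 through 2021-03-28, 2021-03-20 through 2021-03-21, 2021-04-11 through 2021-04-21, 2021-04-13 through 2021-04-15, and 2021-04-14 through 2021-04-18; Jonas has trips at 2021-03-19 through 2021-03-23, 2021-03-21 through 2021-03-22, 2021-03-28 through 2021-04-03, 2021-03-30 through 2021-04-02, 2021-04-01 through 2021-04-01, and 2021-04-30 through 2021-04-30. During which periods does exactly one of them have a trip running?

2021-03-15 through 2021-03-18, 2021-03-24 through 2021-03-27, 2021-03-29 through 2021-04-03, 2021-04-11 through 2021-04-21, 2021-04-30 through 2021-04-30

Merge the first list: 2021-03-15 through 2021-03-28, 2021-04-11 through 2021-04-21.
Merge the second list: 2021-03-19 through 2021-03-23, 2021-03-28 through 2021-04-03, 2021-04-30 through 2021-04-30.
Only in the first: 2021-03-15 through 2021-03-18, 2021-03-24 through 2021-03-27, 2021-04-11 through 2021-04-21.
Only in the second: 2021-03-29 through 2021-04-03, 2021-04-30 through 2021-04-30.
Together these are the periods covered by exactly one.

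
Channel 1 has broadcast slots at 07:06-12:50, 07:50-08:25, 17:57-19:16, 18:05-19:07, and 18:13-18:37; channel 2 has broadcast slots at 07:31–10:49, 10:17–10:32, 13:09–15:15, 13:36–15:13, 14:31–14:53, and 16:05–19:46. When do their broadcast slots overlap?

A, merged: 07:06–12:50, 17:57–19:16.
B, merged: 07:31–10:49, 13:09–15:15, 16:05–19:46.
07:06–12:50 ∩ B → 07:31–10:49.
17:57–19:16 ∩ B → 17:57–19:16.

07:31–10:49, 17:57–19:16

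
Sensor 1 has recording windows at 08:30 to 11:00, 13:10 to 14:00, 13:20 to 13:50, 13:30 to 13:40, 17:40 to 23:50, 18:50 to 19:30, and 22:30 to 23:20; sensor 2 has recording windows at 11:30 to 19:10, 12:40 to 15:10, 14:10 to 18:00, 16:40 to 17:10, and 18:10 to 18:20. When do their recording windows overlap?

13:10–14:00, 17:40–19:10

First set merges to 08:30–11:00, 13:10–14:00, 17:40–23:50.
Second set merges to 11:30–19:10.
08:30–11:00 falls entirely outside B.
13:10–14:00 overlaps B on 13:10–14:00.
17:40–23:50 overlaps B on 17:40–19:10.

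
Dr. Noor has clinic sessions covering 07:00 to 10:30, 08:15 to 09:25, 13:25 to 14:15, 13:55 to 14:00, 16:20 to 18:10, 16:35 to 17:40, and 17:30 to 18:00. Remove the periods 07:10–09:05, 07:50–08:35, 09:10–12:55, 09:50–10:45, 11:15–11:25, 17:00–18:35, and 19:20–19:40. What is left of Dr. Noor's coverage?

A, merged: 07:00–10:30, 13:25–14:15, 16:20–18:10.
B, merged: 07:10–09:05, 09:10–12:55, 17:00–18:35, 19:20–19:40.
07:00–10:30 \ B = 07:00–07:10, 09:05–09:10.
13:25–14:15: nothing removed.
16:20–18:10 \ B = 16:20–17:00.

07:00–07:10, 09:05–09:10, 13:25–14:15, 16:20–17:00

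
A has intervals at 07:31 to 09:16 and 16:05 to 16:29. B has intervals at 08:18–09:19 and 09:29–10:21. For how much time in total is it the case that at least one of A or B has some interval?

A ∪ B = 07:31-09:19, 09:29-10:21, 16:05-16:29.
Total: 1 h 48 min + 52 min + 24 min = 3 h 4 min.

3 h 4 min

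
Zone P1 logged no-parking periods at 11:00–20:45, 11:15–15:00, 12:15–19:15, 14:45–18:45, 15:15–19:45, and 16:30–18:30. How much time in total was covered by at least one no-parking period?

9 h 45 min

Merged: 11:00–20:45.
Length: 9 h 45 min.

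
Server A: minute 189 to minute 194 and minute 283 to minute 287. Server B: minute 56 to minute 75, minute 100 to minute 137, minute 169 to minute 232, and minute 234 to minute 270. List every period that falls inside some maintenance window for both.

minute 189 to minute 194 meets the second set on minute 189 to minute 194.
minute 283 to minute 287: no overlap with the second set.

minute 189 to minute 194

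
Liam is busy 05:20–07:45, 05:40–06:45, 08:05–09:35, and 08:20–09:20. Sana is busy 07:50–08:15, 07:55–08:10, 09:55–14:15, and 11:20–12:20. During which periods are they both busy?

08:05-08:15

A, merged: 05:20-07:45, 08:05-09:35.
B, merged: 07:50-08:15, 09:55-14:15.
05:20-07:45: no overlap with the second set.
08:05-09:35 meets the second set on 08:05-08:15.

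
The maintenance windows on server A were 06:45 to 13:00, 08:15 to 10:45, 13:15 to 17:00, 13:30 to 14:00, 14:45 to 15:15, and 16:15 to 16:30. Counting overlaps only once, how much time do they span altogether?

Merged: 06:45–13:00, 13:15–17:00.
Lengths: 6 h 15 min + 3 h 45 min = 10 h.

10 h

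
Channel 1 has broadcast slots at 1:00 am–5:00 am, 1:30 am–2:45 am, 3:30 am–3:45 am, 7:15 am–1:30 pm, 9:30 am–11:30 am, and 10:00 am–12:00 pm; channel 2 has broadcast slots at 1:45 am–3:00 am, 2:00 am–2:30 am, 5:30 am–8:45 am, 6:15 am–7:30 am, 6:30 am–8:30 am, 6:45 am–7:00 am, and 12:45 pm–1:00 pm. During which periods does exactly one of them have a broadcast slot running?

First set merges to 1:00 am–5:00 am, 7:15 am–1:30 pm.
Second set merges to 1:45 am–3:00 am, 5:30 am–8:45 am, 12:45 pm–1:00 pm.
A but not B: 1:00 am–1:45 am, 3:00 am–5:00 am, 8:45 am–12:45 pm, 1:00 pm–1:30 pm.
B but not A: 5:30 am–7:15 am.
Combining gives A △ B.

1:00 am–1:45 am, 3:00 am–5:00 am, 5:30 am–7:15 am, 8:45 am–12:45 pm, 1:00 pm–1:30 pm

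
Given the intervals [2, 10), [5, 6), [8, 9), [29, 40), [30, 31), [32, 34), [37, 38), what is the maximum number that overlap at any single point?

2

Walk the sorted start/end points keeping a running depth.
The depth first hits 2 at 5.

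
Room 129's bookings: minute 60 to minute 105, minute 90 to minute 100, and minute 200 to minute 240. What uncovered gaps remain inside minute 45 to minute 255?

The merged coverage is minute 60 to minute 105, minute 200 to minute 240.
Uncovered inside minute 45 to minute 255: minute 45 to minute 60, minute 105 to minute 200, minute 240 to minute 255.

minute 45 to minute 60, minute 105 to minute 200, minute 240 to minute 255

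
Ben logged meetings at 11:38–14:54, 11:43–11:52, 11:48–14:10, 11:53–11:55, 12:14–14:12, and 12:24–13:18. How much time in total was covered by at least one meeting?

Merged: 11:38–14:54.
Length: 3 h 16 min.

3 h 16 min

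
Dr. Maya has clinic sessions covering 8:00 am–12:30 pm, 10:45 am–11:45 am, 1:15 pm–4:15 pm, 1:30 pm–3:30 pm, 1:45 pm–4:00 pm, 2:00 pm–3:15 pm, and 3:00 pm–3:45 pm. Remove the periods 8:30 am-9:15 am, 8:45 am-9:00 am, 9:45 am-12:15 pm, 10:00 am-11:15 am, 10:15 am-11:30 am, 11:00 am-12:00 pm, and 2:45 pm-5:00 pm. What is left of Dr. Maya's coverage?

8:00 am–8:30 am, 9:15 am–9:45 am, 12:15 pm–12:30 pm, 1:15 pm–2:45 pm

First set merges to 8:00 am–12:30 pm, 1:15 pm–4:15 pm.
Second set merges to 8:30 am–9:15 am, 9:45 am–12:15 pm, 2:45 pm–5:00 pm.
8:00 am–12:30 pm with B removed leaves 8:00 am–8:30 am, 9:15 am–9:45 am, 12:15 pm–12:30 pm.
1:15 pm–4:15 pm with B removed leaves 1:15 pm–2:45 pm.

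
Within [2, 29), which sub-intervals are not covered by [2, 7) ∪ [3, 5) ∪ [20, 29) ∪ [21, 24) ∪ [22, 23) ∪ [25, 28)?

[7, 20)

After merging, the occupied span is [2, 7), [20, 29).
Gaps within [2, 29): [7, 20).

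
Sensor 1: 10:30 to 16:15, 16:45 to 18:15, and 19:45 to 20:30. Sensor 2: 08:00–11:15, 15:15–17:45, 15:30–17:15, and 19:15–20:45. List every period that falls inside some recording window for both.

10:30-11:15, 15:15-16:15, 16:45-17:45, 19:45-20:30

B, merged: 08:00-11:15, 15:15-17:45, 19:15-20:45.
10:30-16:15 ∩ B → 10:30-11:15, 15:15-16:15.
16:45-18:15 ∩ B → 16:45-17:45.
19:45-20:30 ∩ B → 19:45-20:30.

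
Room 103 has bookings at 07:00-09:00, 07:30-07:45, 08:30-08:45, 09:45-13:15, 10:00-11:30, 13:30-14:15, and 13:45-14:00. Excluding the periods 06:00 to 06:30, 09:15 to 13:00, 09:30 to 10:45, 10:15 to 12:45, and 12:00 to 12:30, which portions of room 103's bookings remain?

First set merges to 07:00–09:00, 09:45–13:15, 13:30–14:15.
Second set merges to 06:00–06:30, 09:15–13:00.
07:00–09:00: nothing removed.
09:45–13:15 \ B = 13:00–13:15.
13:30–14:15: nothing removed.

07:00–09:00, 13:00–13:15, 13:30–14:15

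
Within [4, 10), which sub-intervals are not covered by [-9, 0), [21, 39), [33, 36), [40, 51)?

Covered (merged): [-9, 0), [21, 39), [40, 51).
Gaps within [4, 10): [4, 10).

[4, 10)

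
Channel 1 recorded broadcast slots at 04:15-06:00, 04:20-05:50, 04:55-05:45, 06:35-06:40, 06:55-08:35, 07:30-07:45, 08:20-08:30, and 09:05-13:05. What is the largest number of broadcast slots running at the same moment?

At 04:55, 3 of the intervals are simultaneously active.
No point has more.

3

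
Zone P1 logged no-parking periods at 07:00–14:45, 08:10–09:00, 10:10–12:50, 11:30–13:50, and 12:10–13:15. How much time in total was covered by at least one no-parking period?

7 h 45 min

Merged: 07:00–14:45.
Length: 7 h 45 min.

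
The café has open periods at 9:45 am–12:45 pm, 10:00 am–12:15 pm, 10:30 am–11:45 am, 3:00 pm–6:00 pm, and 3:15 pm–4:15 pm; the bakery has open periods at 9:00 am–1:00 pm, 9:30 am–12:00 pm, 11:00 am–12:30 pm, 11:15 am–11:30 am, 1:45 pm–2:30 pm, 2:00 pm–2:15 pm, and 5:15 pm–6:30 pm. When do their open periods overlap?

A, merged: 9:45 am–12:45 pm, 3:00 pm–6:00 pm.
B, merged: 9:00 am–1:00 pm, 1:45 pm–2:30 pm, 5:15 pm–6:30 pm.
9:45 am–12:45 pm overlaps B on 9:45 am–12:45 pm.
3:00 pm–6:00 pm overlaps B on 5:15 pm–6:00 pm.

9:45 am–12:45 pm, 5:15 pm–6:00 pm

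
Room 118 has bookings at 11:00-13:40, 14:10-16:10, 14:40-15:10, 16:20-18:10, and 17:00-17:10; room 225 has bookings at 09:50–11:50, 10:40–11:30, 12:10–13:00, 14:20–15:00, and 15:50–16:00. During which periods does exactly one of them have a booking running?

09:50–11:00, 11:50–12:10, 13:00–13:40, 14:10–14:20, 15:00–15:50, 16:00–16:10, 16:20–18:10

A, merged: 11:00–13:40, 14:10–16:10, 16:20–18:10.
B, merged: 09:50–11:50, 12:10–13:00, 14:20–15:00, 15:50–16:00.
A \ B = 11:50–12:10, 13:00–13:40, 14:10–14:20, 15:00–15:50, 16:00–16:10, 16:20–18:10.
B \ A = 09:50–11:00.
Union of the two gives the symmetric difference.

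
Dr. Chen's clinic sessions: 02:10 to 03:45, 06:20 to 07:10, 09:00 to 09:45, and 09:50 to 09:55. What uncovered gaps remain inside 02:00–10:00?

02:00-02:10, 03:45-06:20, 07:10-09:00, 09:45-09:50, 09:55-10:00

After merging, the occupied span is 02:10-03:45, 06:20-07:10, 09:00-09:45, 09:50-09:55.
Gaps within 02:00-10:00: 02:00-02:10, 03:45-06:20, 07:10-09:00, 09:45-09:50, 09:55-10:00.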